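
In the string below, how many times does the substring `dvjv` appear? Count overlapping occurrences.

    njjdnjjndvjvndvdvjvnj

Sliding a length-4 window over the 21 characters (18 positions):
  position 9–12: dvjv
  position 16–19: dvjv

2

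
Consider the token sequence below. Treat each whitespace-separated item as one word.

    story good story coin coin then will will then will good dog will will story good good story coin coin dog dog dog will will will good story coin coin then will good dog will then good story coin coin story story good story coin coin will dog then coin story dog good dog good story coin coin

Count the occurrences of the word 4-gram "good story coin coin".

Scanning the 55 overlapping 4-gram windows for "good story coin coin":
  position 2–5: good story coin coin
  position 17–20: good story coin coin
  position 27–30: good story coin coin
  position 37–40: good story coin coin
  position 43–46: good story coin coin
  position 55–58: good story coin coin

6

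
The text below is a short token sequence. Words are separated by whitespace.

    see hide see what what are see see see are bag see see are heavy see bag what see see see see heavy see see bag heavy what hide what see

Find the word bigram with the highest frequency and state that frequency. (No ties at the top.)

"see see", 7 times

Bigram frequencies (highest first):
  see see: 7
  see are: 2
  heavy see: 2
  see bag: 2
  what see: 2
  see hide: 1
  … (14 more, each ≤ 1)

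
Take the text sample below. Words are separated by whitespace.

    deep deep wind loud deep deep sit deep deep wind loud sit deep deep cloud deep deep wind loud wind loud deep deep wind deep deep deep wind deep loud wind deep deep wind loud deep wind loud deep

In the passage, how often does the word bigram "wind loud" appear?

Scanning the 38 overlapping bigram windows for "wind loud":
  position 3–4: wind loud
  position 10–11: wind loud
  position 18–19: wind loud
  position 20–21: wind loud
  position 34–35: wind loud
  position 37–38: wind loud

6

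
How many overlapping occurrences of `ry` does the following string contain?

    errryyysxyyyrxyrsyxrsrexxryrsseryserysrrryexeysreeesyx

Sliding a length-2 window over the 54 characters (53 positions):
  position 4–5: ry
  position 26–27: ry
  position 32–33: ry
  position 36–37: ry
  position 41–42: ry

5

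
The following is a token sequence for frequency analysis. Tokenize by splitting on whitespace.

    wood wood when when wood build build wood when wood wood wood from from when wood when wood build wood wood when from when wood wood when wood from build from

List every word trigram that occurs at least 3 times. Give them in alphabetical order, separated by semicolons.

wood when wood; wood wood when

Trigram counts meeting the condition (at least 3 times):
  wood when wood: 3
  wood wood when: 3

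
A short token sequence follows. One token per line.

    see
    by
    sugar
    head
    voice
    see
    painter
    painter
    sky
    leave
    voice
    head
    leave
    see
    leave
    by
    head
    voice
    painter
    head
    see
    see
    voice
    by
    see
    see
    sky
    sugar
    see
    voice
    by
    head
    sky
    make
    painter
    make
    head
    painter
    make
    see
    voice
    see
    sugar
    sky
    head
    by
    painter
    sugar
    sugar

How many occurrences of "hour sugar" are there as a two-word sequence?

Scanning the 48 overlapping bigram windows for "hour sugar":
  (none found)

0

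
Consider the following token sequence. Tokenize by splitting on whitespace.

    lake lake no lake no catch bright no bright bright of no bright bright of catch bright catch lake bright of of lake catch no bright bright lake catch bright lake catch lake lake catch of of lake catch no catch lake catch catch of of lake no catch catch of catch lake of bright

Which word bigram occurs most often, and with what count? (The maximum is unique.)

Bigram frequencies (highest first):
  lake catch: 6
  catch lake: 4
  lake no: 3
  no catch: 3
  catch bright: 3
  no bright: 3
  … (17 more, each ≤ 3)

"lake catch", 6 times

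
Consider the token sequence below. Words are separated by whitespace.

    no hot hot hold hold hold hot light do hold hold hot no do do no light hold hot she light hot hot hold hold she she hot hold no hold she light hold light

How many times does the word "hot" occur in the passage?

Scanning the 35 tokens for "hot":
  position 2: hot
  position 3: hot
  position 7: hot
  position 12: hot
  position 19: hot
  position 22: hot
  position 23: hot
  position 28: hot

8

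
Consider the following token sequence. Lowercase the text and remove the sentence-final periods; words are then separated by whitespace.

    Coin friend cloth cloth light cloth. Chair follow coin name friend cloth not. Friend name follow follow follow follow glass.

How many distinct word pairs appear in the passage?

16

20 tokens → 19 bigram windows in total.
Repeated bigrams (each contributes count−1 duplicates):
  follow follow: 3
  friend cloth: 2
3 duplicate windows → 19 − 3 = 16 distinct.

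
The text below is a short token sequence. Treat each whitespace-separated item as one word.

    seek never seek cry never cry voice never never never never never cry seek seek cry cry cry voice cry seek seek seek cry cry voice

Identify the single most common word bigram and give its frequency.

Bigram frequencies (highest first):
  never never: 4
  seek cry: 3
  cry voice: 3
  seek seek: 3
  cry cry: 3
  never cry: 2
  … (6 more, each ≤ 2)

"never never", 4 times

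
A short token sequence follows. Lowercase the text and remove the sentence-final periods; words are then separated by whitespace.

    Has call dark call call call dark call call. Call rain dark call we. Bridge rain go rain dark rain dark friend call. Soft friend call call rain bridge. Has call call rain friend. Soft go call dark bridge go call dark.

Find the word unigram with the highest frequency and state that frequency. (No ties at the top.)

Unigram frequencies (highest first):
  call: 15
  dark: 7
  rain: 6
  bridge: 3
  go: 3
  friend: 3
  … (3 more, each ≤ 2)

"call", 15 times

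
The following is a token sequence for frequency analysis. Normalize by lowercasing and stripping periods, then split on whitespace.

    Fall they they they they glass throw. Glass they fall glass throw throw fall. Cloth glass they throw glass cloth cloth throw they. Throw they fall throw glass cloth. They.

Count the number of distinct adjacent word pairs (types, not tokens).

19

30 tokens → 29 bigram windows in total.
Repeated bigrams (each contributes count−1 duplicates):
  they they: 3
  throw glass: 3
  glass cloth: 2
  glass they: 2
  glass throw: 2
  they fall: 2
  they throw: 2
  throw they: 2
10 duplicate windows → 29 − 10 = 19 distinct.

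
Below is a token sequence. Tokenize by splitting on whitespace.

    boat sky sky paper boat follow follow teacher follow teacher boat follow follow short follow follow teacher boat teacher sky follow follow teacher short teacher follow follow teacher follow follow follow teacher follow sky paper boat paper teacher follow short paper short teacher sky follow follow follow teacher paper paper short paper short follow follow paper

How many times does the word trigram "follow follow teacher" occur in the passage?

Scanning the 54 overlapping trigram windows for "follow follow teacher":
  position 6–8: follow follow teacher
  position 15–17: follow follow teacher
  position 21–23: follow follow teacher
  position 26–28: follow follow teacher
  position 30–32: follow follow teacher
  position 46–48: follow follow teacher

6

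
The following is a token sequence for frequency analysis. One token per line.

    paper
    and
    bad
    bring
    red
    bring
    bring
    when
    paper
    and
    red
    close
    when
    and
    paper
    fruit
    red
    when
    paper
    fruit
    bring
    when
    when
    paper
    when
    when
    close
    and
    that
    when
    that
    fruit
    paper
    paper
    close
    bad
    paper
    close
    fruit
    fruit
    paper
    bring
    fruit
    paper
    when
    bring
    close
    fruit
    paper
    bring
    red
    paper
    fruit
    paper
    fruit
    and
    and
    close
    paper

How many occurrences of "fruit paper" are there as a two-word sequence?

5

Scanning the 58 overlapping bigram windows for "fruit paper":
  position 32–33: fruit paper
  position 40–41: fruit paper
  position 43–44: fruit paper
  position 48–49: fruit paper
  position 53–54: fruit paper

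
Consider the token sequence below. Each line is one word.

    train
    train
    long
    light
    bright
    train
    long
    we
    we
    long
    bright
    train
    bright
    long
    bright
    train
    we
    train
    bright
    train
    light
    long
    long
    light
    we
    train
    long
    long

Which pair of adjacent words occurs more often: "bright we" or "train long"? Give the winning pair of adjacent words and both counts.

"train long" (3 vs 0)

"bright we": 0 occurrences
"train long": 3 occurrences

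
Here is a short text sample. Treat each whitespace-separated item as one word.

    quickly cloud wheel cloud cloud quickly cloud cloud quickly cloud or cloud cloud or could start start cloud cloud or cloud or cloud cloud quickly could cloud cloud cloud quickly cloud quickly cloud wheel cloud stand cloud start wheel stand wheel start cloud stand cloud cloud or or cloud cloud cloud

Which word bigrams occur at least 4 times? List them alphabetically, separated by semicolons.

cloud cloud; cloud or; cloud quickly; or cloud; quickly cloud

Bigram counts meeting the condition (at least 4 times):
  cloud cloud: 10
  cloud or: 5
  cloud quickly: 5
  or cloud: 4
  quickly cloud: 5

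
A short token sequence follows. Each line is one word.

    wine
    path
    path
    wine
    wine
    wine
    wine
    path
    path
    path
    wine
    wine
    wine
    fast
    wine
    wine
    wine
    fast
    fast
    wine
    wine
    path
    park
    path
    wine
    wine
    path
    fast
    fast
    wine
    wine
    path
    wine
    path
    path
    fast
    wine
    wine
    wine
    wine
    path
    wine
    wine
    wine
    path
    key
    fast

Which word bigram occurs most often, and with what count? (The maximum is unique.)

"wine wine", 15 times

Bigram frequencies (highest first):
  wine wine: 15
  wine path: 8
  path wine: 5
  path path: 4
  fast wine: 4
  wine fast: 2
  … (6 more, each ≤ 2)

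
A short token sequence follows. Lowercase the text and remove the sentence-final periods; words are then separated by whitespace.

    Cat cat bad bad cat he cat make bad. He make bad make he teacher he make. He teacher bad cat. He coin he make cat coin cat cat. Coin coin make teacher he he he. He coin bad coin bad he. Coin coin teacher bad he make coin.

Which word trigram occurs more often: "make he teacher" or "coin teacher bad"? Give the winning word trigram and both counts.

"make he teacher": 2 occurrences
"coin teacher bad": 1 occurrence

"make he teacher" (2 vs 1)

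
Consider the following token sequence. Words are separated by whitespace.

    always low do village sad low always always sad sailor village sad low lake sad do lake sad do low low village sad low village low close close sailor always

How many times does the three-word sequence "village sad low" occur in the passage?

3

Scanning the 28 overlapping trigram windows for "village sad low":
  position 4–6: village sad low
  position 11–13: village sad low
  position 22–24: village sad low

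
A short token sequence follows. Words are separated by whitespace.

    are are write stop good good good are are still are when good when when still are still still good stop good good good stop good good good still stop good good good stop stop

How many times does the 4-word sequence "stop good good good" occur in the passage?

Scanning the 32 overlapping 4-gram windows for "stop good good good":
  position 4–7: stop good good good
  position 21–24: stop good good good
  position 25–28: stop good good good
  position 30–33: stop good good good

4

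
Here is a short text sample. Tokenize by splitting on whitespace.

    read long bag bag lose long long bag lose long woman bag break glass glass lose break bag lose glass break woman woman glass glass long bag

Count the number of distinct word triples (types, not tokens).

27 tokens → 25 trigram windows in total.
Repeated trigrams (each contributes count−1 duplicates):
  bag lose long: 2
1 duplicate windows → 25 − 1 = 24 distinct.

24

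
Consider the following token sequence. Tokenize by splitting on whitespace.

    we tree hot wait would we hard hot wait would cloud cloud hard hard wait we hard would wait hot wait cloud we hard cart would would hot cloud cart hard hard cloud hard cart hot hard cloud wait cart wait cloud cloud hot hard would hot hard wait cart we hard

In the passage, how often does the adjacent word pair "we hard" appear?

Scanning the 51 overlapping bigram windows for "we hard":
  position 6–7: we hard
  position 16–17: we hard
  position 23–24: we hard
  position 51–52: we hard

4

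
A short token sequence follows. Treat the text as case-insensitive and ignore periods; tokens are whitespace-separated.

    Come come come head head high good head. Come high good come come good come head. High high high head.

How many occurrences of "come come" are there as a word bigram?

3

Scanning the 19 overlapping bigram windows for "come come":
  position 1–2: come come
  position 2–3: come come
  position 12–13: come come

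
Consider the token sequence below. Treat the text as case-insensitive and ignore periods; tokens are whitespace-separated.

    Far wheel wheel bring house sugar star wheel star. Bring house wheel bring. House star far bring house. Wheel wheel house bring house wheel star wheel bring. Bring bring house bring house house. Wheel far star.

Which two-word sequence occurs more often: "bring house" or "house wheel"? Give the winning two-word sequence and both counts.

"bring house": 7 occurrences
"house wheel": 4 occurrences

"bring house" (7 vs 4)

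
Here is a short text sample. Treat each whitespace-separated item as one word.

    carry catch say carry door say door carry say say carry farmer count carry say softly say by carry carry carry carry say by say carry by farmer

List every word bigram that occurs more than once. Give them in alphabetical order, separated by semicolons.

carry carry; carry say; say by; say carry

Bigram counts meeting the condition (more than once):
  carry carry: 3
  carry say: 3
  say by: 2
  say carry: 3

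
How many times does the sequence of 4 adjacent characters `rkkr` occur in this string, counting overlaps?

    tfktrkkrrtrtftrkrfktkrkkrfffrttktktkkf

2

Sliding a length-4 window over the 38 characters (35 positions):
  position 5–8: rkkr
  position 22–25: rkkr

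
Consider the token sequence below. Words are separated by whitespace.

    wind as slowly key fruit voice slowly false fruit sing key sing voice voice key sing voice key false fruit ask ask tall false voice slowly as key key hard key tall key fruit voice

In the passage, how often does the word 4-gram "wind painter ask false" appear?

Scanning the 32 overlapping 4-gram windows for "wind painter ask false":
  (none found)

0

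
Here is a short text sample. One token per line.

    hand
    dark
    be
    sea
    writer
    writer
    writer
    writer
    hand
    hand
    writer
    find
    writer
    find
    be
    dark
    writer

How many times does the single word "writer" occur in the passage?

Scanning the 17 tokens for "writer":
  position 5: writer
  position 6: writer
  position 7: writer
  position 8: writer
  position 11: writer
  position 13: writer
  position 17: writer

7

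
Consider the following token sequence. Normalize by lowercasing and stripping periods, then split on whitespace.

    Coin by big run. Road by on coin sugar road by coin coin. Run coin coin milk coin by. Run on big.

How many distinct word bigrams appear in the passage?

18

22 tokens → 21 bigram windows in total.
Repeated bigrams (each contributes count−1 duplicates):
  coin by: 2
  coin coin: 2
  road by: 2
3 duplicate windows → 21 − 3 = 18 distinct.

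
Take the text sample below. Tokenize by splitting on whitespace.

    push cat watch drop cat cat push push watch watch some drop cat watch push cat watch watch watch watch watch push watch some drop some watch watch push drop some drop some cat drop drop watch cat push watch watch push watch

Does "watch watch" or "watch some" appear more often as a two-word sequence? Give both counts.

"watch watch": 7 occurrences
"watch some": 2 occurrences

"watch watch" (7 vs 2)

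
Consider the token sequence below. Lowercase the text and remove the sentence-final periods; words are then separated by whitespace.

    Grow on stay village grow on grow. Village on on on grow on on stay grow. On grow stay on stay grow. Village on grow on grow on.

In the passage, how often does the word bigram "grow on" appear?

Scanning the 27 overlapping bigram windows for "grow on":
  position 1–2: grow on
  position 5–6: grow on
  position 12–13: grow on
  position 16–17: grow on
  position 25–26: grow on
  position 27–28: grow on

6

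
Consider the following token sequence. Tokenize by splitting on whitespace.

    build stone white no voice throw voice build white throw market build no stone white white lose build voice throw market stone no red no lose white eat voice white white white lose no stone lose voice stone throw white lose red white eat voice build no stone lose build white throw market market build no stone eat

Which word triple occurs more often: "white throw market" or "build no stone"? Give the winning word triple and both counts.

"white throw market": 2 occurrences
"build no stone": 3 occurrences

"build no stone" (3 vs 2)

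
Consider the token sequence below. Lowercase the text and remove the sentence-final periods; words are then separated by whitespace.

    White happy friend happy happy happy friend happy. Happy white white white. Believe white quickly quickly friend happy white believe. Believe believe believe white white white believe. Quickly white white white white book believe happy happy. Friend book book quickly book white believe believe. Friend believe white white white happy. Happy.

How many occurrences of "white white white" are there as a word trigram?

5

Scanning the 49 overlapping trigram windows for "white white white":
  position 10–12: white white white
  position 24–26: white white white
  position 29–31: white white white
  position 30–32: white white white
  position 47–49: white white white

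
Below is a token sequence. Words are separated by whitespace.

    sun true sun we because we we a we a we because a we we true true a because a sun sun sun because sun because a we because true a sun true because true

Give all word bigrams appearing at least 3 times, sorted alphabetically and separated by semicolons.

a we; because a; we because

Bigram counts meeting the condition (at least 3 times):
  a we: 4
  because a: 3
  we because: 3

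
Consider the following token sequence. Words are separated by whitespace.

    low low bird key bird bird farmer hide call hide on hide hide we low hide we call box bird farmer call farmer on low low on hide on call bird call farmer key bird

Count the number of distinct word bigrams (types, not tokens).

35 tokens → 34 bigram windows in total.
Repeated bigrams (each contributes count−1 duplicates):
  bird farmer: 2
  call farmer: 2
  hide on: 2
  hide we: 2
  key bird: 2
  low low: 2
  on hide: 2
7 duplicate windows → 34 − 7 = 27 distinct.

27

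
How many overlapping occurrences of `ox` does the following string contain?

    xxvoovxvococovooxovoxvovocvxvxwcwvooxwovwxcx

3

Sliding a length-2 window over the 44 characters (43 positions):
  position 16–17: ox
  position 20–21: ox
  position 36–37: ox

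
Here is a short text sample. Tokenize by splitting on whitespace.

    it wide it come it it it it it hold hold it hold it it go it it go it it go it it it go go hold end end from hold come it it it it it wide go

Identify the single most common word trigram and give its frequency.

"it it it", 7 times

Trigram frequencies (highest first):
  it it it: 7
  it it go: 4
  it go it: 3
  go it it: 3
  come it it: 2
  it wide it: 1
  … (18 more, each ≤ 1)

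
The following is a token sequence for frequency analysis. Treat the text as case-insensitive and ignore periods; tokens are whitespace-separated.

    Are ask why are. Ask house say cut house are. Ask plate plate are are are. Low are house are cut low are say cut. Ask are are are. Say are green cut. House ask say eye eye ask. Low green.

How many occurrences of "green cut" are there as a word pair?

1

Scanning the 40 overlapping bigram windows for "green cut":
  position 32–33: green cut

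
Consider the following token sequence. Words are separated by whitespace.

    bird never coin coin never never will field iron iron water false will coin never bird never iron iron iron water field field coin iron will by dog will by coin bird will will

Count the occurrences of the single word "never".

5

Scanning the 34 tokens for "never":
  position 2: never
  position 5: never
  position 6: never
  position 15: never
  position 17: never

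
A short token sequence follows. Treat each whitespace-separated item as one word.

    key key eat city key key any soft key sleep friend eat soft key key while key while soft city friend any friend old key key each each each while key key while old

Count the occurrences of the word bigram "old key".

Scanning the 33 overlapping bigram windows for "old key":
  position 24–25: old key

1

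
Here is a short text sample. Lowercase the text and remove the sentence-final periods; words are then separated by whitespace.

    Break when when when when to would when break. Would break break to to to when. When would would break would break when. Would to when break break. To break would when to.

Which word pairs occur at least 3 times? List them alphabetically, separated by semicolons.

break would; when when; would break

Bigram counts meeting the condition (at least 3 times):
  break would: 3
  when when: 4
  would break: 3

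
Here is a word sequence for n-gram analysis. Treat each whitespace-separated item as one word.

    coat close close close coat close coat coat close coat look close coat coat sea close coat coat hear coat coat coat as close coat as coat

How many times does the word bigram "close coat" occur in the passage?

Scanning the 26 overlapping bigram windows for "close coat":
  position 4–5: close coat
  position 6–7: close coat
  position 9–10: close coat
  position 12–13: close coat
  position 16–17: close coat
  position 24–25: close coat

6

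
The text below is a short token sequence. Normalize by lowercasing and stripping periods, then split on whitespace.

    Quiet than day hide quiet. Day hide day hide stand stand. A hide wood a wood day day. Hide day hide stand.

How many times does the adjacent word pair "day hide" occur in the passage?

Scanning the 21 overlapping bigram windows for "day hide":
  position 3–4: day hide
  position 6–7: day hide
  position 8–9: day hide
  position 18–19: day hide
  position 20–21: day hide

5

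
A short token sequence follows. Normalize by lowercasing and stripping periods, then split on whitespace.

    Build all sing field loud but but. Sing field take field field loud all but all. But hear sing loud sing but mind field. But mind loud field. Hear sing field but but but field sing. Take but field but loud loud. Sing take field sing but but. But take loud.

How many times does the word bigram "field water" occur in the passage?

0

Scanning the 50 overlapping bigram windows for "field water":
  (none found)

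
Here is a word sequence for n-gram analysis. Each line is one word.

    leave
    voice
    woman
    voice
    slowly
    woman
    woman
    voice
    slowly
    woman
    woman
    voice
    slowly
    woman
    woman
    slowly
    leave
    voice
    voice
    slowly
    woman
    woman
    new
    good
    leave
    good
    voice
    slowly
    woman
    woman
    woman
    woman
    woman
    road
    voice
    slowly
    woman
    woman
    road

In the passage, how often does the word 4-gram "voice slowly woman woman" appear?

6

Scanning the 36 overlapping 4-gram windows for "voice slowly woman woman":
  position 4–7: voice slowly woman woman
  position 8–11: voice slowly woman woman
  position 12–15: voice slowly woman woman
  position 19–22: voice slowly woman woman
  position 27–30: voice slowly woman woman
  position 35–38: voice slowly woman woman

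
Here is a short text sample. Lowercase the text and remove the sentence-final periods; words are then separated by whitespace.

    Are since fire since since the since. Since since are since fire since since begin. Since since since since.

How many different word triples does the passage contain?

12

19 tokens → 17 trigram windows in total.
Repeated trigrams (each contributes count−1 duplicates):
  since since since: 3
  are since fire: 2
  fire since since: 2
  since fire since: 2
5 duplicate windows → 17 − 5 = 12 distinct.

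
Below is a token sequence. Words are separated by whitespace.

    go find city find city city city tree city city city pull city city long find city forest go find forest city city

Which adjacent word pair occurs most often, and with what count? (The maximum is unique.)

Bigram frequencies (highest first):
  city city: 6
  find city: 3
  go find: 2
  city find: 1
  city tree: 1
  tree city: 1
  … (8 more, each ≤ 1)

"city city", 6 times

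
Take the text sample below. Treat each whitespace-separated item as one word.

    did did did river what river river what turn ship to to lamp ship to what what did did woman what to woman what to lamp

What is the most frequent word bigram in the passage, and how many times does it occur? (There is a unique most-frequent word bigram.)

"did did", 3 times

Bigram frequencies (highest first):
  did did: 3
  river what: 2
  ship to: 2
  to lamp: 2
  woman what: 2
  what to: 2
  … (12 more, each ≤ 1)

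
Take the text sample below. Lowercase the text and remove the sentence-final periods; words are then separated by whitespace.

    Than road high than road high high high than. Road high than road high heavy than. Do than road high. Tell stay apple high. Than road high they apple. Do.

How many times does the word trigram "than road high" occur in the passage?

Scanning the 28 overlapping trigram windows for "than road high":
  position 1–3: than road high
  position 4–6: than road high
  position 9–11: than road high
  position 12–14: than road high
  position 18–20: than road high
  position 25–27: than road high

6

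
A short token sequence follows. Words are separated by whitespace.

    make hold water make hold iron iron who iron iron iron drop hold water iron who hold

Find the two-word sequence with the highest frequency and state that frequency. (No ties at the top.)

"iron iron", 3 times

Bigram frequencies (highest first):
  iron iron: 3
  make hold: 2
  hold water: 2
  iron who: 2
  water make: 1
  hold iron: 1
  … (5 more, each ≤ 1)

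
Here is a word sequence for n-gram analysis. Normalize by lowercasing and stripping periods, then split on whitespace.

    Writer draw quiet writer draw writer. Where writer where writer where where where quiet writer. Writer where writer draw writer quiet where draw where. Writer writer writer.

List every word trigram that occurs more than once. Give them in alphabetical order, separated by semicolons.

where writer where; writer draw writer; writer where writer

Trigram counts meeting the condition (more than once):
  where writer where: 2
  writer draw writer: 2
  writer where writer: 3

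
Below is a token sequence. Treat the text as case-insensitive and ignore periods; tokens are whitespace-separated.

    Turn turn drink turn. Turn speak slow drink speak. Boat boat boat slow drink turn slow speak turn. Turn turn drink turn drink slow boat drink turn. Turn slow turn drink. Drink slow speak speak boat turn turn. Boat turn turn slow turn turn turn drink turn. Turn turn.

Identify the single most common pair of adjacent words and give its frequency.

"turn turn", 11 times

Bigram frequencies (highest first):
  turn turn: 11
  turn drink: 5
  drink turn: 5
  turn slow: 3
  slow drink: 2
  speak boat: 2
  … (15 more, each ≤ 2)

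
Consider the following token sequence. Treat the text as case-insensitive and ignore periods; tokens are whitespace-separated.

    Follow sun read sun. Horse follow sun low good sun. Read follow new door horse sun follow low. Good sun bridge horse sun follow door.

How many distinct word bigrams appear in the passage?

25 tokens → 24 bigram windows in total.
Repeated bigrams (each contributes count−1 duplicates):
  follow sun: 2
  good sun: 2
  horse sun: 2
  low good: 2
  sun follow: 2
  sun read: 2
6 duplicate windows → 24 − 6 = 18 distinct.

18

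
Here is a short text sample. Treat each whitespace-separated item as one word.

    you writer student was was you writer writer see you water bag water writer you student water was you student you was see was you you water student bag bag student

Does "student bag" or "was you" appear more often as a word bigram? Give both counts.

"student bag": 1 occurrence
"was you": 3 occurrences

"was you" (3 vs 1)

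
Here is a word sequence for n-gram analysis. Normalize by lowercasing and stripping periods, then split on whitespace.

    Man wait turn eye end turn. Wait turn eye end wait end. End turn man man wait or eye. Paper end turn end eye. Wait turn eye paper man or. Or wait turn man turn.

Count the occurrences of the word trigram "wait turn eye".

3

Scanning the 33 overlapping trigram windows for "wait turn eye":
  position 2–4: wait turn eye
  position 7–9: wait turn eye
  position 25–27: wait turn eye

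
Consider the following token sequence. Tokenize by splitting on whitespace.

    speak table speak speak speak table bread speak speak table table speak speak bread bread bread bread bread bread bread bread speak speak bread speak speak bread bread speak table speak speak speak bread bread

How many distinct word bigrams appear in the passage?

35 tokens → 34 bigram windows in total.
Repeated bigrams (each contributes count−1 duplicates):
  bread bread: 9
  speak speak: 8
  bread speak: 4
  speak bread: 4
  speak table: 4
  table speak: 3
26 duplicate windows → 34 − 26 = 8 distinct.

8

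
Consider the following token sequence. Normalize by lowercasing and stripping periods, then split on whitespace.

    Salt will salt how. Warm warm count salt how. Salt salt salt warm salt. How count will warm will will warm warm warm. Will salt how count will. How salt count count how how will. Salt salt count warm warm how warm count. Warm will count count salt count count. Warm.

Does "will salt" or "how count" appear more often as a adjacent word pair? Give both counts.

"will salt": 3 occurrences
"how count": 2 occurrences

"will salt" (3 vs 2)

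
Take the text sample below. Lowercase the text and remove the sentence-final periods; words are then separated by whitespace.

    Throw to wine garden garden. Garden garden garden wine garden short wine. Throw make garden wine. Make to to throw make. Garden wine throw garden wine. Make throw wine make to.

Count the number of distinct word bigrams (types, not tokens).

17

31 tokens → 30 bigram windows in total.
Repeated bigrams (each contributes count−1 duplicates):
  garden garden: 4
  garden wine: 4
  wine make: 3
  make garden: 2
  make to: 2
  throw make: 2
  wine garden: 2
  wine throw: 2
13 duplicate windows → 30 − 13 = 17 distinct.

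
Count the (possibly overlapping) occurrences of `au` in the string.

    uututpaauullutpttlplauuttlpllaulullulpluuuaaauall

Sliding a length-2 window over the 49 characters (48 positions):
  position 8–9: au
  position 21–22: au
  position 30–31: au
  position 45–46: au

4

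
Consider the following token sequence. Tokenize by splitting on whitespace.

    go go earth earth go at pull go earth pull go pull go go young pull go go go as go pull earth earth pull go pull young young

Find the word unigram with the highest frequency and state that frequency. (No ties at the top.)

"go", 12 times

Unigram frequencies (highest first):
  go: 12
  pull: 7
  earth: 5
  young: 3
  at: 1
  as: 1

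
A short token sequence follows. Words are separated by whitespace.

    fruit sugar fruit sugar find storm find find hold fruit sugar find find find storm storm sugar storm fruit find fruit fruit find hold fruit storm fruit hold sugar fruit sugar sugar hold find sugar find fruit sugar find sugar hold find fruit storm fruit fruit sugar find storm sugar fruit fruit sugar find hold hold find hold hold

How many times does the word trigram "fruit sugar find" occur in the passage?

5

Scanning the 57 overlapping trigram windows for "fruit sugar find":
  position 3–5: fruit sugar find
  position 10–12: fruit sugar find
  position 37–39: fruit sugar find
  position 46–48: fruit sugar find
  position 52–54: fruit sugar find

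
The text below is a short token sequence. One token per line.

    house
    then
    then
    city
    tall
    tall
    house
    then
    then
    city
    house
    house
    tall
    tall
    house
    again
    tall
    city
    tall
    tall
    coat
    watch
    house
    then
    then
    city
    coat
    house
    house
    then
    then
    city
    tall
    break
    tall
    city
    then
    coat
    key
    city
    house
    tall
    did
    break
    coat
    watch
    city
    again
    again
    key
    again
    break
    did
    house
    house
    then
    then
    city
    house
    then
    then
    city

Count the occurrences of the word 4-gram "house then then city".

6

Scanning the 59 overlapping 4-gram windows for "house then then city":
  position 1–4: house then then city
  position 7–10: house then then city
  position 23–26: house then then city
  position 29–32: house then then city
  position 55–58: house then then city
  position 59–62: house then then city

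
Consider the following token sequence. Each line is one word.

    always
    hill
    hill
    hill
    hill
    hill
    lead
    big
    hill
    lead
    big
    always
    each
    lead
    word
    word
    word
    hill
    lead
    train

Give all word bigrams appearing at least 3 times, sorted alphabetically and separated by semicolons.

hill hill; hill lead

Bigram counts meeting the condition (at least 3 times):
  hill hill: 4
  hill lead: 3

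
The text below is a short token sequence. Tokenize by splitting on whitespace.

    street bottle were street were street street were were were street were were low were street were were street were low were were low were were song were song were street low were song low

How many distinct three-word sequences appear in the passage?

22

35 tokens → 33 trigram windows in total.
Repeated trigrams (each contributes count−1 duplicates):
  were street were: 4
  street were were: 3
  were low were: 3
  low were were: 2
  were song were: 2
  were were low: 2
  were were street: 2
11 duplicate windows → 33 − 11 = 22 distinct.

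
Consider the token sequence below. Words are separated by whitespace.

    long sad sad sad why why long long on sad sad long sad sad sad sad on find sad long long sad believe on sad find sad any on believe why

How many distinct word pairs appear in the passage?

31 tokens → 30 bigram windows in total.
Repeated bigrams (each contributes count−1 duplicates):
  sad sad: 6
  long sad: 3
  find sad: 2
  long long: 2
  on sad: 2
  sad long: 2
11 duplicate windows → 30 − 11 = 19 distinct.

19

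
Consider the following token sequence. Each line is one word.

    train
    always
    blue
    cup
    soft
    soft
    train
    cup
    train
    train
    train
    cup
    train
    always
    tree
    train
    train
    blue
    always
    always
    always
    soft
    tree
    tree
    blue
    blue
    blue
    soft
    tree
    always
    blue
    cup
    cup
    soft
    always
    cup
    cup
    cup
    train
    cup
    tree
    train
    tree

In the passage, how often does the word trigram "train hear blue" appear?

Scanning the 41 overlapping trigram windows for "train hear blue":
  (none found)

0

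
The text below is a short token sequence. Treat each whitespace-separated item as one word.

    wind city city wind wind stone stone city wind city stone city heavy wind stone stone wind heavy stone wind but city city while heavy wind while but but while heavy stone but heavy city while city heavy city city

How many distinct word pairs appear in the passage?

25

40 tokens → 39 bigram windows in total.
Repeated bigrams (each contributes count−1 duplicates):
  city city: 3
  city heavy: 2
  city while: 2
  city wind: 2
  heavy city: 2
  heavy stone: 2
  heavy wind: 2
  stone city: 2
  … (5 more repeated)
14 duplicate windows → 39 − 14 = 25 distinct.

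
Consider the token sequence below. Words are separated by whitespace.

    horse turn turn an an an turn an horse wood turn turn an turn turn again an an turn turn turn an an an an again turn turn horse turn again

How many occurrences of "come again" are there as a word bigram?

0

Scanning the 30 overlapping bigram windows for "come again":
  (none found)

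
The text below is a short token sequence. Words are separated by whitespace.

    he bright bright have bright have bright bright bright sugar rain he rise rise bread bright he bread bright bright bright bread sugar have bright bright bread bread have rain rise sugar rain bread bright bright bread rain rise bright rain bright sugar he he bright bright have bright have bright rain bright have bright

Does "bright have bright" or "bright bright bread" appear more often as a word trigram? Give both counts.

"bright have bright" (5 vs 3)

"bright have bright": 5 occurrences
"bright bright bread": 3 occurrences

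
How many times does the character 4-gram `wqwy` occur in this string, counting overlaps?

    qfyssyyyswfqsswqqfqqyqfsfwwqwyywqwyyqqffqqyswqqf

Sliding a length-4 window over the 48 characters (45 positions):
  position 27–30: wqwy
  position 32–35: wqwy

2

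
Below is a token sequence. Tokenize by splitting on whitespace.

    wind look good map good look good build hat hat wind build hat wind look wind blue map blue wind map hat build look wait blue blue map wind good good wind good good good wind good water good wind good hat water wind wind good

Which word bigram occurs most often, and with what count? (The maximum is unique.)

"wind good", 5 times

Bigram frequencies (highest first):
  wind good: 5
  good good: 3
  good wind: 3
  wind look: 2
  look good: 2
  build hat: 2
  … (26 more, each ≤ 2)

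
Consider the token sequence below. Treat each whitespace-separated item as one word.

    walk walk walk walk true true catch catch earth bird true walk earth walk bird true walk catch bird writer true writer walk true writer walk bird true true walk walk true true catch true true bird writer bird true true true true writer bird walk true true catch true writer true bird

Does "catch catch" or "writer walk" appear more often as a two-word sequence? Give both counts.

"writer walk" (2 vs 1)

"catch catch": 1 occurrence
"writer walk": 2 occurrences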